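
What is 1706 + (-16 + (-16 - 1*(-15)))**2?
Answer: 1995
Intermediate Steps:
1706 + (-16 + (-16 - 1*(-15)))**2 = 1706 + (-16 + (-16 + 15))**2 = 1706 + (-16 - 1)**2 = 1706 + (-17)**2 = 1706 + 289 = 1995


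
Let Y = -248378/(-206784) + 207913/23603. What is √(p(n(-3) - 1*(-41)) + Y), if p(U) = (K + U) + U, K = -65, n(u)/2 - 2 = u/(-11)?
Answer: √180654216146008818070/2236997928 ≈ 6.0084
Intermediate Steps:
n(u) = 4 - 2*u/11 (n(u) = 4 + 2*(u/(-11)) = 4 + 2*(u*(-1/11)) = 4 + 2*(-u/11) = 4 - 2*u/11)
p(U) = -65 + 2*U (p(U) = (-65 + U) + U = -65 + 2*U)
Y = 24427773863/2440361376 (Y = -248378*(-1/206784) + 207913*(1/23603) = 124189/103392 + 207913/23603 = 24427773863/2440361376 ≈ 10.010)
√(p(n(-3) - 1*(-41)) + Y) = √((-65 + 2*((4 - 2/11*(-3)) - 1*(-41))) + 24427773863/2440361376) = √((-65 + 2*((4 + 6/11) + 41)) + 24427773863/2440361376) = √((-65 + 2*(50/11 + 41)) + 24427773863/2440361376) = √((-65 + 2*(501/11)) + 24427773863/2440361376) = √((-65 + 1002/11) + 24427773863/2440361376) = √(287/11 + 24427773863/2440361376) = √(969089227405/26843975136) = √180654216146008818070/2236997928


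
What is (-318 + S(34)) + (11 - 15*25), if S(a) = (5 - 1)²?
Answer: -666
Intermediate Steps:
S(a) = 16 (S(a) = 4² = 16)
(-318 + S(34)) + (11 - 15*25) = (-318 + 16) + (11 - 15*25) = -302 + (11 - 375) = -302 - 364 = -666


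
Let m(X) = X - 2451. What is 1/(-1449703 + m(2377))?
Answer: -1/1449777 ≈ -6.8976e-7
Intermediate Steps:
m(X) = -2451 + X
1/(-1449703 + m(2377)) = 1/(-1449703 + (-2451 + 2377)) = 1/(-1449703 - 74) = 1/(-1449777) = -1/1449777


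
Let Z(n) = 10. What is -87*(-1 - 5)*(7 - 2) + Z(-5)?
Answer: 2620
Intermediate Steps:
-87*(-1 - 5)*(7 - 2) + Z(-5) = -87*(-1 - 5)*(7 - 2) + 10 = -(-522)*5 + 10 = -87*(-30) + 10 = 2610 + 10 = 2620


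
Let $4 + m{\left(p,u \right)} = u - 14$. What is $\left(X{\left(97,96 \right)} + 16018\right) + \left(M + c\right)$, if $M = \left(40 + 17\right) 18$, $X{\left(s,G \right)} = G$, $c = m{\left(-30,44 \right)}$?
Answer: $17166$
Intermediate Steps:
$m{\left(p,u \right)} = -18 + u$ ($m{\left(p,u \right)} = -4 + \left(u - 14\right) = -4 + \left(-14 + u\right) = -18 + u$)
$c = 26$ ($c = -18 + 44 = 26$)
$M = 1026$ ($M = 57 \cdot 18 = 1026$)
$\left(X{\left(97,96 \right)} + 16018\right) + \left(M + c\right) = \left(96 + 16018\right) + \left(1026 + 26\right) = 16114 + 1052 = 17166$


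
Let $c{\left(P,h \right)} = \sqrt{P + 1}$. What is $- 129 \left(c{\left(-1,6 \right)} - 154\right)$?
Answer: $19866$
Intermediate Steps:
$c{\left(P,h \right)} = \sqrt{1 + P}$
$- 129 \left(c{\left(-1,6 \right)} - 154\right) = - 129 \left(\sqrt{1 - 1} - 154\right) = - 129 \left(\sqrt{0} - 154\right) = - 129 \left(0 - 154\right) = \left(-129\right) \left(-154\right) = 19866$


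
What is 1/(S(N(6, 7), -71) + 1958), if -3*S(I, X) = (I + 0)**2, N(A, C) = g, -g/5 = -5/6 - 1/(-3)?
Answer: 12/23471 ≈ 0.00051127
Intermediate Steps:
g = 5/2 (g = -5*(-5/6 - 1/(-3)) = -5*(-5*1/6 - 1*(-1/3)) = -5*(-5/6 + 1/3) = -5*(-1/2) = 5/2 ≈ 2.5000)
N(A, C) = 5/2
S(I, X) = -I**2/3 (S(I, X) = -(I + 0)**2/3 = -I**2/3)
1/(S(N(6, 7), -71) + 1958) = 1/(-(5/2)**2/3 + 1958) = 1/(-1/3*25/4 + 1958) = 1/(-25/12 + 1958) = 1/(23471/12) = 12/23471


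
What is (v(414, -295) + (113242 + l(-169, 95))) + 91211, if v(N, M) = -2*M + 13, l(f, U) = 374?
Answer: 205430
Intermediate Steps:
v(N, M) = 13 - 2*M
(v(414, -295) + (113242 + l(-169, 95))) + 91211 = ((13 - 2*(-295)) + (113242 + 374)) + 91211 = ((13 + 590) + 113616) + 91211 = (603 + 113616) + 91211 = 114219 + 91211 = 205430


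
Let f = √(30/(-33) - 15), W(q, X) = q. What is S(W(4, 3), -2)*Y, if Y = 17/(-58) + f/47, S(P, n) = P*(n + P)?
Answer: -68/29 + 40*I*√77/517 ≈ -2.3448 + 0.67891*I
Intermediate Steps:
f = 5*I*√77/11 (f = √(30*(-1/33) - 15) = √(-10/11 - 15) = √(-175/11) = 5*I*√77/11 ≈ 3.9886*I)
S(P, n) = P*(P + n)
Y = -17/58 + 5*I*√77/517 (Y = 17/(-58) + (5*I*√77/11)/47 = 17*(-1/58) + (5*I*√77/11)*(1/47) = -17/58 + 5*I*√77/517 ≈ -0.2931 + 0.084864*I)
S(W(4, 3), -2)*Y = (4*(4 - 2))*(-17/58 + 5*I*√77/517) = (4*2)*(-17/58 + 5*I*√77/517) = 8*(-17/58 + 5*I*√77/517) = -68/29 + 40*I*√77/517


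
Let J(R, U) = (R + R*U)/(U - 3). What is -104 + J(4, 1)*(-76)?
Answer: 200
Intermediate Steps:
J(R, U) = (R + R*U)/(-3 + U)
-104 + J(4, 1)*(-76) = -104 + (4*(1 + 1)/(-3 + 1))*(-76) = -104 + (4*2/(-2))*(-76) = -104 + (4*(-1/2)*2)*(-76) = -104 - 4*(-76) = -104 + 304 = 200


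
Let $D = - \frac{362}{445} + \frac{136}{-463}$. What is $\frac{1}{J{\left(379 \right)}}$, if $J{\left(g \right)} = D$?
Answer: $- \frac{206035}{228126} \approx -0.90316$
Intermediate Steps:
$D = - \frac{228126}{206035}$ ($D = \left(-362\right) \frac{1}{445} + 136 \left(- \frac{1}{463}\right) = - \frac{362}{445} - \frac{136}{463} = - \frac{228126}{206035} \approx -1.1072$)
$J{\left(g \right)} = - \frac{228126}{206035}$
$\frac{1}{J{\left(379 \right)}} = \frac{1}{- \frac{228126}{206035}} = - \frac{206035}{228126}$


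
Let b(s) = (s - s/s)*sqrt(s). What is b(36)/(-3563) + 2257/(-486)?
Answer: -1163393/247374 ≈ -4.7030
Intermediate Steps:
b(s) = sqrt(s)*(-1 + s) (b(s) = (s - 1*1)*sqrt(s) = (s - 1)*sqrt(s) = (-1 + s)*sqrt(s) = sqrt(s)*(-1 + s))
b(36)/(-3563) + 2257/(-486) = (sqrt(36)*(-1 + 36))/(-3563) + 2257/(-486) = (6*35)*(-1/3563) + 2257*(-1/486) = 210*(-1/3563) - 2257/486 = -30/509 - 2257/486 = -1163393/247374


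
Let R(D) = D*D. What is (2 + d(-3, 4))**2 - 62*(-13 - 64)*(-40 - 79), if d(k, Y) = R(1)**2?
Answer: -568097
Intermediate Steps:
R(D) = D**2
d(k, Y) = 1 (d(k, Y) = (1**2)**2 = 1**2 = 1)
(2 + d(-3, 4))**2 - 62*(-13 - 64)*(-40 - 79) = (2 + 1)**2 - 62*(-13 - 64)*(-40 - 79) = 3**2 - (-4774)*(-119) = 9 - 62*9163 = 9 - 568106 = -568097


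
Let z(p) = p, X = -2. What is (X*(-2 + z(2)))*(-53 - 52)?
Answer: 0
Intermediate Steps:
(X*(-2 + z(2)))*(-53 - 52) = (-2*(-2 + 2))*(-53 - 52) = -2*0*(-105) = 0*(-105) = 0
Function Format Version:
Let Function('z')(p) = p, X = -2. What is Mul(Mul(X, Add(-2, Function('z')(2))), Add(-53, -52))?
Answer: 0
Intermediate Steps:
Mul(Mul(X, Add(-2, Function('z')(2))), Add(-53, -52)) = Mul(Mul(-2, Add(-2, 2)), Add(-53, -52)) = Mul(Mul(-2, 0), -105) = Mul(0, -105) = 0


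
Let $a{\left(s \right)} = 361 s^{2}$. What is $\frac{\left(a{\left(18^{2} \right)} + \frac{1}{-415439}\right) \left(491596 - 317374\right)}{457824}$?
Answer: $\frac{457147375803052611}{31699657456} \approx 1.4421 \cdot 10^{7}$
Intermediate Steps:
$\frac{\left(a{\left(18^{2} \right)} + \frac{1}{-415439}\right) \left(491596 - 317374\right)}{457824} = \frac{\left(361 \left(18^{2}\right)^{2} + \frac{1}{-415439}\right) \left(491596 - 317374\right)}{457824} = \left(361 \cdot 324^{2} - \frac{1}{415439}\right) 174222 \cdot \frac{1}{457824} = \left(361 \cdot 104976 - \frac{1}{415439}\right) 174222 \cdot \frac{1}{457824} = \left(37896336 - \frac{1}{415439}\right) 174222 \cdot \frac{1}{457824} = \frac{15743615931503}{415439} \cdot 174222 \cdot \frac{1}{457824} = \frac{2742884254818315666}{415439} \cdot \frac{1}{457824} = \frac{457147375803052611}{31699657456}$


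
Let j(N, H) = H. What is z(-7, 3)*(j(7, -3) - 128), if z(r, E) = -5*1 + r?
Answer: 1572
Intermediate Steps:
z(r, E) = -5 + r
z(-7, 3)*(j(7, -3) - 128) = (-5 - 7)*(-3 - 128) = -12*(-131) = 1572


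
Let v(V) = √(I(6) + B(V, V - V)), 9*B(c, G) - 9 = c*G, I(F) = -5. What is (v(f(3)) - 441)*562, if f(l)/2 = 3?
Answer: -247842 + 1124*I ≈ -2.4784e+5 + 1124.0*I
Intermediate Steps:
f(l) = 6 (f(l) = 2*3 = 6)
B(c, G) = 1 + G*c/9 (B(c, G) = 1 + (c*G)/9 = 1 + (G*c)/9 = 1 + G*c/9)
v(V) = 2*I (v(V) = √(-5 + (1 + (V - V)*V/9)) = √(-5 + (1 + (⅑)*0*V)) = √(-5 + (1 + 0)) = √(-5 + 1) = √(-4) = 2*I)
(v(f(3)) - 441)*562 = (2*I - 441)*562 = (-441 + 2*I)*562 = -247842 + 1124*I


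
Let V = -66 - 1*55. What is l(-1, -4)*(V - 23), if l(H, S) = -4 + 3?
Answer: 144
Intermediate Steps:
l(H, S) = -1
V = -121 (V = -66 - 55 = -121)
l(-1, -4)*(V - 23) = -(-121 - 23) = -1*(-144) = 144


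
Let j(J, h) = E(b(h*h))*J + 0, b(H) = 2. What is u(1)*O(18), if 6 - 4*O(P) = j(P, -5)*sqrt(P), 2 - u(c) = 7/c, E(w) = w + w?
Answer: -15/2 + 270*sqrt(2) ≈ 374.34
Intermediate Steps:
E(w) = 2*w
u(c) = 2 - 7/c
j(J, h) = 4*J (j(J, h) = (2*2)*J + 0 = 4*J + 0 = 4*J)
O(P) = 3/2 - P**(3/2) (O(P) = 3/2 - 4*P*sqrt(P)/4 = 3/2 - P**(3/2))
u(1)*O(18) = (2 - 7/1)*(3/2 - 18**(3/2)) = (2 - 7*1)*(3/2 - 54*sqrt(2)) = (2 - 7)*(3/2 - 54*sqrt(2)) = -5*(3/2 - 54*sqrt(2)) = -15/2 + 270*sqrt(2)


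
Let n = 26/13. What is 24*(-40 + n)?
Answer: -912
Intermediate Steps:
n = 2 (n = 26*(1/13) = 2)
24*(-40 + n) = 24*(-40 + 2) = 24*(-38) = -912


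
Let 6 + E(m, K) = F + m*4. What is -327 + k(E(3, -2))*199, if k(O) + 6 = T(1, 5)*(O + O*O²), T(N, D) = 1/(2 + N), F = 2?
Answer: 98917/3 ≈ 32972.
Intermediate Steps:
E(m, K) = -4 + 4*m (E(m, K) = -6 + (2 + m*4) = -6 + (2 + 4*m) = -4 + 4*m)
k(O) = -6 + O/3 + O³/3 (k(O) = -6 + (O + O*O²)/(2 + 1) = -6 + (O + O³)/3 = -6 + (O/3 + O³/3) = -6 + O/3 + O³/3)
-327 + k(E(3, -2))*199 = -327 + (-6 + (-4 + 4*3)/3 + (-4 + 4*3)³/3)*199 = -327 + (-6 + (-4 + 12)/3 + (-4 + 12)³/3)*199 = -327 + (-6 + (⅓)*8 + (⅓)*8³)*199 = -327 + (-6 + 8/3 + (⅓)*512)*199 = -327 + (-6 + 8/3 + 512/3)*199 = -327 + (502/3)*199 = -327 + 99898/3 = 98917/3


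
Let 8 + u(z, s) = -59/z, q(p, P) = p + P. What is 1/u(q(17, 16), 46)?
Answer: -33/323 ≈ -0.10217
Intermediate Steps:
q(p, P) = P + p
u(z, s) = -8 - 59/z
1/u(q(17, 16), 46) = 1/(-8 - 59/(16 + 17)) = 1/(-8 - 59/33) = 1/(-323/33) = -33/323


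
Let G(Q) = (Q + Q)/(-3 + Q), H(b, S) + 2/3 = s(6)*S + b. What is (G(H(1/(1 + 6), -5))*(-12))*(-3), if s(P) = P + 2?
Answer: 30636/457 ≈ 67.037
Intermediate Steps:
s(P) = 2 + P
H(b, S) = -⅔ + b + 8*S (H(b, S) = -⅔ + ((2 + 6)*S + b) = -⅔ + (8*S + b) = -⅔ + (b + 8*S) = -⅔ + b + 8*S)
G(Q) = 2*Q/(-3 + Q) (G(Q) = (2*Q)/(-3 + Q) = 2*Q/(-3 + Q))
(G(H(1/(1 + 6), -5))*(-12))*(-3) = ((2*(-⅔ + 1/(1 + 6) + 8*(-5))/(-3 + (-⅔ + 1/(1 + 6) + 8*(-5))))*(-12))*(-3) = ((2*(-⅔ + 1/7 - 40)/(-3 + (-⅔ + 1/7 - 40)))*(-12))*(-3) = ((2*(-⅔ + ⅐ - 40)/(-3 + (-⅔ + ⅐ - 40)))*(-12))*(-3) = ((2*(-851/21)/(-3 - 851/21))*(-12))*(-3) = ((2*(-851/21)/(-914/21))*(-12))*(-3) = ((2*(-851/21)*(-21/914))*(-12))*(-3) = ((851/457)*(-12))*(-3) = -10212/457*(-3) = 30636/457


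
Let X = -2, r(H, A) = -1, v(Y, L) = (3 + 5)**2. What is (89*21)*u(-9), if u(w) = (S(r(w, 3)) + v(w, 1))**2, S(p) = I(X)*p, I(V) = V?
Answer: 8141364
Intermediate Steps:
v(Y, L) = 64 (v(Y, L) = 8**2 = 64)
S(p) = -2*p
u(w) = 4356 (u(w) = (-2*(-1) + 64)**2 = (2 + 64)**2 = 66**2 = 4356)
(89*21)*u(-9) = (89*21)*4356 = 1869*4356 = 8141364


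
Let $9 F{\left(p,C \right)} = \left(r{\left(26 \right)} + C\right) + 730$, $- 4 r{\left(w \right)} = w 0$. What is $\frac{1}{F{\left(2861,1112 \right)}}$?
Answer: $\frac{3}{614} \approx 0.004886$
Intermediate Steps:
$r{\left(w \right)} = 0$ ($r{\left(w \right)} = - \frac{w 0}{4} = \left(- \frac{1}{4}\right) 0 = 0$)
$F{\left(p,C \right)} = \frac{730}{9} + \frac{C}{9}$ ($F{\left(p,C \right)} = \frac{\left(0 + C\right) + 730}{9} = \frac{C + 730}{9} = \frac{730 + C}{9} = \frac{730}{9} + \frac{C}{9}$)
$\frac{1}{F{\left(2861,1112 \right)}} = \frac{1}{\frac{730}{9} + \frac{1}{9} \cdot 1112} = \frac{1}{\frac{730}{9} + \frac{1112}{9}} = \frac{1}{\frac{614}{3}} = \frac{3}{614}$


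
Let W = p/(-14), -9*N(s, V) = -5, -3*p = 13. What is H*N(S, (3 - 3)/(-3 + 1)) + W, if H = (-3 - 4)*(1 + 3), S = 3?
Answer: -1921/126 ≈ -15.246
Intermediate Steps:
p = -13/3 (p = -⅓*13 = -13/3 ≈ -4.3333)
N(s, V) = 5/9 (N(s, V) = -⅑*(-5) = 5/9)
H = -28 (H = -7*4 = -28)
W = 13/42 (W = -13/3/(-14) = -13/3*(-1/14) = 13/42 ≈ 0.30952)
H*N(S, (3 - 3)/(-3 + 1)) + W = -28*5/9 + 13/42 = -140/9 + 13/42 = -1921/126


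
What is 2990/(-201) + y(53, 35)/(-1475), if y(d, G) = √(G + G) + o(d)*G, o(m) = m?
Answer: -956621/59295 - √70/1475 ≈ -16.139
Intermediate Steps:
y(d, G) = G*d + √2*√G (y(d, G) = √(G + G) + d*G = √(2*G) + G*d = √2*√G + G*d = G*d + √2*√G)
2990/(-201) + y(53, 35)/(-1475) = 2990/(-201) + (35*53 + √2*√35)/(-1475) = 2990*(-1/201) + (1855 + √70)*(-1/1475) = -2990/201 + (-371/295 - √70/1475) = -956621/59295 - √70/1475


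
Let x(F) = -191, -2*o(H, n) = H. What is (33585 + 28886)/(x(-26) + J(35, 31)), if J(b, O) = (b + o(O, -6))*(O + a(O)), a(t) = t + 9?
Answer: 124942/2387 ≈ 52.343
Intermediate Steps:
o(H, n) = -H/2
a(t) = 9 + t
J(b, O) = (9 + 2*O)*(b - O/2) (J(b, O) = (b - O/2)*(O + (9 + O)) = (b - O/2)*(9 + 2*O) = (9 + 2*O)*(b - O/2))
(33585 + 28886)/(x(-26) + J(35, 31)) = (33585 + 28886)/(-191 + (-1*31² + 9*35 - 9/2*31 + 2*31*35)) = 62471/(-191 + (-1*961 + 315 - 279/2 + 2170)) = 62471/(-191 + (-961 + 315 - 279/2 + 2170)) = 62471/(-191 + 2769/2) = 62471/(2387/2) = 62471*(2/2387) = 124942/2387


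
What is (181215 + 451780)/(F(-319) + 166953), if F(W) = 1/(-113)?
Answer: 71528435/18865688 ≈ 3.7915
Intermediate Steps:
F(W) = -1/113
(181215 + 451780)/(F(-319) + 166953) = (181215 + 451780)/(-1/113 + 166953) = 632995/(18865688/113) = 632995*(113/18865688) = 71528435/18865688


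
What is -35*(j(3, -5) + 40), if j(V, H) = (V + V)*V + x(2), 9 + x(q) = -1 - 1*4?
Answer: -1540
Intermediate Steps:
x(q) = -14 (x(q) = -9 + (-1 - 1*4) = -9 + (-1 - 4) = -9 - 5 = -14)
j(V, H) = -14 + 2*V² (j(V, H) = (V + V)*V - 14 = (2*V)*V - 14 = 2*V² - 14 = -14 + 2*V²)
-35*(j(3, -5) + 40) = -35*((-14 + 2*3²) + 40) = -35*((-14 + 2*9) + 40) = -35*((-14 + 18) + 40) = -35*(4 + 40) = -35*44 = -1540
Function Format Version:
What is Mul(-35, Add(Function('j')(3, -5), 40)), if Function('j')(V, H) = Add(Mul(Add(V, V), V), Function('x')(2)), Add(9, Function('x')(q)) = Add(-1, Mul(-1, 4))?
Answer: -1540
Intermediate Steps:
Function('x')(q) = -14 (Function('x')(q) = Add(-9, Add(-1, Mul(-1, 4))) = Add(-9, Add(-1, -4)) = Add(-9, -5) = -14)
Function('j')(V, H) = Add(-14, Mul(2, Pow(V, 2))) (Function('j')(V, H) = Add(Mul(Add(V, V), V), -14) = Add(Mul(Mul(2, V), V), -14) = Add(Mul(2, Pow(V, 2)), -14) = Add(-14, Mul(2, Pow(V, 2))))
Mul(-35, Add(Function('j')(3, -5), 40)) = Mul(-35, Add(Add(-14, Mul(2, Pow(3, 2))), 40)) = Mul(-35, Add(Add(-14, Mul(2, 9)), 40)) = Mul(-35, Add(Add(-14, 18), 40)) = Mul(-35, Add(4, 40)) = Mul(-35, 44) = -1540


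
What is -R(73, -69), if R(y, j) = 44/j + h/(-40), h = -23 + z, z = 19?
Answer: 371/690 ≈ 0.53768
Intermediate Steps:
h = -4 (h = -23 + 19 = -4)
R(y, j) = ⅒ + 44/j (R(y, j) = 44/j - 4/(-40) = 44/j - 4*(-1/40) = 44/j + ⅒ = ⅒ + 44/j)
-R(73, -69) = -(440 - 69)/(10*(-69)) = -(-1)*371/(10*69) = -1*(-371/690) = 371/690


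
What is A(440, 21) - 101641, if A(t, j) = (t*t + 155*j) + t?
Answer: 95654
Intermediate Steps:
A(t, j) = t + t² + 155*j (A(t, j) = (t² + 155*j) + t = t + t² + 155*j)
A(440, 21) - 101641 = (440 + 440² + 155*21) - 101641 = (440 + 193600 + 3255) - 101641 = 197295 - 101641 = 95654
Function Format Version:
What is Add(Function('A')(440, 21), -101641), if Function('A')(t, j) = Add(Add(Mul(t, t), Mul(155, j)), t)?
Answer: 95654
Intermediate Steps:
Function('A')(t, j) = Add(t, Pow(t, 2), Mul(155, j)) (Function('A')(t, j) = Add(Add(Pow(t, 2), Mul(155, j)), t) = Add(t, Pow(t, 2), Mul(155, j)))
Add(Function('A')(440, 21), -101641) = Add(Add(440, Pow(440, 2), Mul(155, 21)), -101641) = Add(Add(440, 193600, 3255), -101641) = Add(197295, -101641) = 95654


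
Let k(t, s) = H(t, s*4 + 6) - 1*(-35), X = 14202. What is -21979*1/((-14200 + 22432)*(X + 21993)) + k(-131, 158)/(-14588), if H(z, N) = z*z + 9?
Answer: -183095533709/155235722040 ≈ -1.1795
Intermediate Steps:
H(z, N) = 9 + z² (H(z, N) = z² + 9 = 9 + z²)
k(t, s) = 44 + t² (k(t, s) = (9 + t²) - 1*(-35) = (9 + t²) + 35 = 44 + t²)
-21979*1/((-14200 + 22432)*(X + 21993)) + k(-131, 158)/(-14588) = -21979*1/((-14200 + 22432)*(14202 + 21993)) + (44 + (-131)²)/(-14588) = -21979/(36195*8232) + (44 + 17161)*(-1/14588) = -21979/297957240 + 17205*(-1/14588) = -21979*1/297957240 - 17205/14588 = -21979/297957240 - 17205/14588 = -183095533709/155235722040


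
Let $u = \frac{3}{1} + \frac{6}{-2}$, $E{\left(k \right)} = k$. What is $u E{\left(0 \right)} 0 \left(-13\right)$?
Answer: $0$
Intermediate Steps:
$u = 0$ ($u = 3 \cdot 1 + 6 \left(- \frac{1}{2}\right) = 3 - 3 = 0$)
$u E{\left(0 \right)} 0 \left(-13\right) = 0 \cdot 0 \cdot 0 \left(-13\right) = 0 \cdot 0 \left(-13\right) = 0 \left(-13\right) = 0$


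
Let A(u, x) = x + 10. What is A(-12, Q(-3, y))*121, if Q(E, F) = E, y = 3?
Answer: 847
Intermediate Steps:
A(u, x) = 10 + x
A(-12, Q(-3, y))*121 = (10 - 3)*121 = 7*121 = 847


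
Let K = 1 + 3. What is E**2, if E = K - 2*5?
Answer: 36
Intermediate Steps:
K = 4
E = -6 (E = 4 - 2*5 = 4 - 10 = -6)
E**2 = (-6)**2 = 36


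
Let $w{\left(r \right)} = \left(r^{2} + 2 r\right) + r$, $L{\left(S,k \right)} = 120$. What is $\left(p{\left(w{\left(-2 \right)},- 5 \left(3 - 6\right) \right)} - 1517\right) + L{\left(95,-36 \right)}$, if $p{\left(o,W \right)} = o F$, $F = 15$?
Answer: $-1427$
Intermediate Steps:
$w{\left(r \right)} = r^{2} + 3 r$
$p{\left(o,W \right)} = 15 o$ ($p{\left(o,W \right)} = o 15 = 15 o$)
$\left(p{\left(w{\left(-2 \right)},- 5 \left(3 - 6\right) \right)} - 1517\right) + L{\left(95,-36 \right)} = \left(15 \left(- 2 \left(3 - 2\right)\right) - 1517\right) + 120 = \left(15 \left(\left(-2\right) 1\right) - 1517\right) + 120 = \left(15 \left(-2\right) - 1517\right) + 120 = \left(-30 - 1517\right) + 120 = -1547 + 120 = -1427$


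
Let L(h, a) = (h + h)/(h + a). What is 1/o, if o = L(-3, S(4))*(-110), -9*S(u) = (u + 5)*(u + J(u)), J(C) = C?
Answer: -1/60 ≈ -0.016667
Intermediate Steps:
S(u) = -2*u*(5 + u)/9 (S(u) = -(u + 5)*(u + u)/9 = -(5 + u)*2*u/9 = -2*u*(5 + u)/9)
L(h, a) = 2*h/(a + h) (L(h, a) = (2*h)/(a + h) = 2*h/(a + h))
o = -60 (o = (2*(-3)/((2/9)*4*(-5 - 1*4) - 3))*(-110) = (2*(-3)/((2/9)*4*(-5 - 4) - 3))*(-110) = (2*(-3)/((2/9)*4*(-9) - 3))*(-110) = (2*(-3)/(-8 - 3))*(-110) = (2*(-3)/(-11))*(-110) = (2*(-3)*(-1/11))*(-110) = (6/11)*(-110) = -60)
1/o = 1/(-60) = -1/60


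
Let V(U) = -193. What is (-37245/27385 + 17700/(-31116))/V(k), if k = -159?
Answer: 27393832/2740959173 ≈ 0.0099943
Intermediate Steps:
(-37245/27385 + 17700/(-31116))/V(k) = (-37245/27385 + 17700/(-31116))/(-193) = (-37245*1/27385 + 17700*(-1/31116))*(-1/193) = (-7449/5477 - 1475/2593)*(-1/193) = -27393832/14201861*(-1/193) = 27393832/2740959173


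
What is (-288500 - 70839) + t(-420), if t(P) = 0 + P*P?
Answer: -182939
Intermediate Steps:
t(P) = P² (t(P) = 0 + P² = P²)
(-288500 - 70839) + t(-420) = (-288500 - 70839) + (-420)² = -359339 + 176400 = -182939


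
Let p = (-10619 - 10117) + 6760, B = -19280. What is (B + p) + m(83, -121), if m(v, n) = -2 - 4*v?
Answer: -33590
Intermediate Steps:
p = -13976 (p = -20736 + 6760 = -13976)
(B + p) + m(83, -121) = (-19280 - 13976) + (-2 - 4*83) = -33256 + (-2 - 332) = -33256 - 334 = -33590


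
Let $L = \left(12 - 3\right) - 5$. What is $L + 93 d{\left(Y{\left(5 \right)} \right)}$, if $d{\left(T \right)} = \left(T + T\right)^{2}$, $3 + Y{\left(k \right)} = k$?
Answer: $1492$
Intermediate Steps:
$Y{\left(k \right)} = -3 + k$
$d{\left(T \right)} = 4 T^{2}$ ($d{\left(T \right)} = \left(2 T\right)^{2} = 4 T^{2}$)
$L = 4$ ($L = 9 - 5 = 4$)
$L + 93 d{\left(Y{\left(5 \right)} \right)} = 4 + 93 \cdot 4 \left(-3 + 5\right)^{2} = 4 + 93 \cdot 4 \cdot 2^{2} = 4 + 93 \cdot 4 \cdot 4 = 4 + 93 \cdot 16 = 4 + 1488 = 1492$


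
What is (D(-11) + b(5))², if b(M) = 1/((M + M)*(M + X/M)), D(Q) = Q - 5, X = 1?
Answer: 690561/2704 ≈ 255.39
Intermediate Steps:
D(Q) = -5 + Q
b(M) = 1/(2*M*(M + 1/M)) (b(M) = 1/((M + M)*(M + 1/M)) = 1/((2*M)*(M + 1/M)) = 1/(2*M*(M + 1/M)))
(D(-11) + b(5))² = ((-5 - 11) + 1/(2*(1 + 5²)))² = (-16 + 1/(2*(1 + 25)))² = (-16 + (½)/26)² = (-16 + (½)*(1/26))² = (-16 + 1/52)² = (-831/52)² = 690561/2704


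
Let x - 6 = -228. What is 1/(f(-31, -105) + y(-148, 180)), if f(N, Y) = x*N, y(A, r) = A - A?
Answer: 1/6882 ≈ 0.00014531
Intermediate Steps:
x = -222 (x = 6 - 228 = -222)
y(A, r) = 0
f(N, Y) = -222*N
1/(f(-31, -105) + y(-148, 180)) = 1/(-222*(-31) + 0) = 1/(6882 + 0) = 1/6882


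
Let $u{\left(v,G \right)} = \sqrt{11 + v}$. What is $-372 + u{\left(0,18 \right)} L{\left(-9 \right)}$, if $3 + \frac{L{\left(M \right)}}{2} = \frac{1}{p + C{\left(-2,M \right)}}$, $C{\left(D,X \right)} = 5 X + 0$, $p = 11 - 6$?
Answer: $-372 - \frac{121 \sqrt{11}}{20} \approx -392.07$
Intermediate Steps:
$p = 5$
$C{\left(D,X \right)} = 5 X$
$L{\left(M \right)} = -6 + \frac{2}{5 + 5 M}$
$-372 + u{\left(0,18 \right)} L{\left(-9 \right)} = -372 + \sqrt{11 + 0} \frac{2 \left(-14 - -135\right)}{5 \left(1 - 9\right)} = -372 + \sqrt{11} \frac{2 \left(-14 + 135\right)}{5 \left(-8\right)} = -372 + \sqrt{11} \cdot \frac{2}{5} \left(- \frac{1}{8}\right) 121 = -372 + \sqrt{11} \left(- \frac{121}{20}\right) = -372 - \frac{121 \sqrt{11}}{20}$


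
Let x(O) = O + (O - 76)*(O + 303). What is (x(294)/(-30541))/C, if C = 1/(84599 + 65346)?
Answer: -19558825800/30541 ≈ -6.4041e+5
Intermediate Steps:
C = 1/149945 ≈ 6.6691e-6
x(O) = O + (-76 + O)*(303 + O)
(x(294)/(-30541))/C = ((-23028 + 294² + 228*294)/(-30541))/(1/149945) = ((-23028 + 86436 + 67032)*(-1/30541))*149945 = (130440*(-1/30541))*149945 = -130440/30541*149945 = -19558825800/30541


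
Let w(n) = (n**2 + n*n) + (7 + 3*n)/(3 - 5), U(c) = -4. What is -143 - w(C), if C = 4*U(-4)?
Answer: -1351/2 ≈ -675.50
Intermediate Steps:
C = -16 (C = 4*(-4) = -16)
w(n) = -7/2 + 2*n**2 - 3*n/2 (w(n) = (n**2 + n**2) + (7 + 3*n)/(-2) = 2*n**2 + (7 + 3*n)*(-1/2) = 2*n**2 + (-7/2 - 3*n/2) = -7/2 + 2*n**2 - 3*n/2)
-143 - w(C) = -143 - (-7/2 + 2*(-16)**2 - 3/2*(-16)) = -143 - (-7/2 + 2*256 + 24) = -143 - (-7/2 + 512 + 24) = -143 - 1*1065/2 = -143 - 1065/2 = -1351/2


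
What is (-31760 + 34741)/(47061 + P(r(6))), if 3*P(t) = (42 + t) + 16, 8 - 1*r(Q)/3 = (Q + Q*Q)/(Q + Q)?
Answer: 17886/282509 ≈ 0.063311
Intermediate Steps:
r(Q) = 24 - 3*(Q + Q²)/(2*Q) (r(Q) = 24 - 3*(Q + Q*Q)/(Q + Q) = 24 - 3*(Q + Q²)/(2*Q))
P(t) = 58/3 + t/3 (P(t) = ((42 + t) + 16)/3 = (58 + t)/3 = 58/3 + t/3)
(-31760 + 34741)/(47061 + P(r(6))) = (-31760 + 34741)/(47061 + (58/3 + (45/2 - 3/2*6)/3)) = 2981/(47061 + (58/3 + (45/2 - 9)/3)) = 2981/(47061 + (58/3 + (⅓)*(27/2))) = 2981/(47061 + (58/3 + 9/2)) = 2981/(47061 + 143/6) = 2981/(282509/6) = 2981*(6/282509) = 17886/282509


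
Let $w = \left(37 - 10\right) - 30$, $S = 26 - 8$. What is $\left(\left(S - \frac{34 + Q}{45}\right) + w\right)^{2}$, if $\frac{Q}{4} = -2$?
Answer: $\frac{421201}{2025} \approx 208.0$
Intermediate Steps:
$Q = -8$ ($Q = 4 \left(-2\right) = -8$)
$S = 18$ ($S = 26 - 8 = 18$)
$w = -3$ ($w = 27 - 30 = -3$)
$\left(\left(S - \frac{34 + Q}{45}\right) + w\right)^{2} = \left(\left(18 - \frac{34 - 8}{45}\right) - 3\right)^{2} = \left(\left(18 - 26 \cdot \frac{1}{45}\right) - 3\right)^{2} = \left(\left(18 - \frac{26}{45}\right) - 3\right)^{2} = \left(\frac{784}{45} - 3\right)^{2} = \left(\frac{649}{45}\right)^{2} = \frac{421201}{2025}$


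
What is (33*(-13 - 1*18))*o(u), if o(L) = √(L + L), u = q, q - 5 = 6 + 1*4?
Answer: -1023*√30 ≈ -5603.2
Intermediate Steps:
q = 15 (q = 5 + (6 + 1*4) = 5 + (6 + 4) = 5 + 10 = 15)
u = 15
o(L) = √2*√L (o(L) = √(2*L) = √2*√L)
(33*(-13 - 1*18))*o(u) = (33*(-13 - 1*18))*(√2*√15) = (33*(-13 - 18))*√30 = (33*(-31))*√30 = -1023*√30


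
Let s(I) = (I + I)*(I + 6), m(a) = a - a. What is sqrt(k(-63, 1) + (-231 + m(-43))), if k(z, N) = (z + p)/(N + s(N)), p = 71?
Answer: I*sqrt(51855)/15 ≈ 15.181*I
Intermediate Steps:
m(a) = 0
s(I) = 2*I*(6 + I) (s(I) = (2*I)*(6 + I) = 2*I*(6 + I))
k(z, N) = (71 + z)/(N + 2*N*(6 + N)) (k(z, N) = (z + 71)/(N + 2*N*(6 + N)) = (71 + z)/(N + 2*N*(6 + N)))
sqrt(k(-63, 1) + (-231 + m(-43))) = sqrt((71 - 63)/(1*(13 + 2*1)) + (-231 + 0)) = sqrt(1*8/(13 + 2) - 231) = sqrt(1*8/15 - 231) = sqrt(1*(1/15)*8 - 231) = sqrt(8/15 - 231) = sqrt(-3457/15) = I*sqrt(51855)/15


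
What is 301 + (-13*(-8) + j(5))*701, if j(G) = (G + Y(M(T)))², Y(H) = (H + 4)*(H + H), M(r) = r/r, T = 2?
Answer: 230930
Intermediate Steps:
M(r) = 1
Y(H) = 2*H*(4 + H) (Y(H) = (4 + H)*(2*H) = 2*H*(4 + H))
j(G) = (10 + G)² (j(G) = (G + 2*1*(4 + 1))² = (G + 2*1*5)² = (G + 10)² = (10 + G)²)
301 + (-13*(-8) + j(5))*701 = 301 + (-13*(-8) + (10 + 5)²)*701 = 301 + (104 + 15²)*701 = 301 + (104 + 225)*701 = 301 + 329*701 = 301 + 230629 = 230930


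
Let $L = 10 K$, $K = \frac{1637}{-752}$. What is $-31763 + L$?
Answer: $- \frac{11951073}{376} \approx -31785.0$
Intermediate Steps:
$K = - \frac{1637}{752}$ ($K = 1637 \left(- \frac{1}{752}\right) = - \frac{1637}{752} \approx -2.1769$)
$L = - \frac{8185}{376}$ ($L = 10 \left(- \frac{1637}{752}\right) = - \frac{8185}{376} \approx -21.769$)
$-31763 + L = -31763 - \frac{8185}{376} = - \frac{11951073}{376}$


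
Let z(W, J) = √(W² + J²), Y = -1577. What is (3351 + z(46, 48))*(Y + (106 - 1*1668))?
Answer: -10518789 - 6278*√1105 ≈ -1.0727e+7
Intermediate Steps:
z(W, J) = √(J² + W²)
(3351 + z(46, 48))*(Y + (106 - 1*1668)) = (3351 + √(48² + 46²))*(-1577 + (106 - 1*1668)) = (3351 + √(2304 + 2116))*(-1577 + (106 - 1668)) = (3351 + √4420)*(-1577 - 1562) = (3351 + 2*√1105)*(-3139) = -10518789 - 6278*√1105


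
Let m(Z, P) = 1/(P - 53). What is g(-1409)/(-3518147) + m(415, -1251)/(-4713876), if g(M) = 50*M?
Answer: 433048707234947/21625677754934688 ≈ 0.020025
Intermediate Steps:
m(Z, P) = 1/(-53 + P)
g(-1409)/(-3518147) + m(415, -1251)/(-4713876) = (50*(-1409))/(-3518147) + 1/(-53 - 1251*(-4713876)) = -70450*(-1/3518147) - 1/4713876/(-1304) = 70450/3518147 - 1/1304*(-1/4713876) = 70450/3518147 + 1/6146894304 = 433048707234947/21625677754934688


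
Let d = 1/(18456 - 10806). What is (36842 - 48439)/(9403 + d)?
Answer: -88717050/71932951 ≈ -1.2333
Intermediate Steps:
d = 1/7650 ≈ 0.00013072
(36842 - 48439)/(9403 + d) = (36842 - 48439)/(9403 + 1/7650) = -11597/71932951/7650 = -11597*7650/71932951 = -88717050/71932951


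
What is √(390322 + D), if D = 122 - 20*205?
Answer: 2*√96586 ≈ 621.57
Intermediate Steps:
D = -3978 (D = 122 - 4100 = -3978)
√(390322 + D) = √(390322 - 3978) = √386344 = 2*√96586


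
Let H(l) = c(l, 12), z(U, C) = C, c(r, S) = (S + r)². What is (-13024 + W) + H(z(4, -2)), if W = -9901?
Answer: -22825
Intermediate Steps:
H(l) = (12 + l)²
(-13024 + W) + H(z(4, -2)) = (-13024 - 9901) + (12 - 2)² = -22925 + 10² = -22925 + 100 = -22825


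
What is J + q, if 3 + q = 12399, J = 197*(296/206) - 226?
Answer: 1282666/103 ≈ 12453.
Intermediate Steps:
J = 5878/103 (J = 197*(296*(1/206)) - 226 = 197*(148/103) - 226 = 29156/103 - 226 = 5878/103 ≈ 57.068)
q = 12396 (q = -3 + 12399 = 12396)
J + q = 5878/103 + 12396 = 1282666/103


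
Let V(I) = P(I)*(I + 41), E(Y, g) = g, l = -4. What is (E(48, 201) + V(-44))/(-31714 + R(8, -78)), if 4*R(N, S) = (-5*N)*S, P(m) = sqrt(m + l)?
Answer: -201/30934 + 6*I*sqrt(3)/15467 ≈ -0.0064977 + 0.0006719*I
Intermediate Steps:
P(m) = sqrt(-4 + m) (P(m) = sqrt(m - 4) = sqrt(-4 + m))
R(N, S) = -5*N*S/4 (R(N, S) = ((-5*N)*S)/4 = (-5*N*S)/4 = -5*N*S/4)
V(I) = sqrt(-4 + I)*(41 + I) (V(I) = sqrt(-4 + I)*(I + 41) = sqrt(-4 + I)*(41 + I))
(E(48, 201) + V(-44))/(-31714 + R(8, -78)) = (201 + sqrt(-4 - 44)*(41 - 44))/(-31714 - 5/4*8*(-78)) = (201 + sqrt(-48)*(-3))/(-31714 + 780) = (201 + (4*I*sqrt(3))*(-3))/(-30934) = (201 - 12*I*sqrt(3))*(-1/30934) = -201/30934 + 6*I*sqrt(3)/15467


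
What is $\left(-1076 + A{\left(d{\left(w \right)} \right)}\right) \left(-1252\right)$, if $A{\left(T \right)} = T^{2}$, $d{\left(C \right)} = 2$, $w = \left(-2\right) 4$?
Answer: $1342144$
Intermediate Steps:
$w = -8$
$\left(-1076 + A{\left(d{\left(w \right)} \right)}\right) \left(-1252\right) = \left(-1076 + 2^{2}\right) \left(-1252\right) = \left(-1076 + 4\right) \left(-1252\right) = \left(-1072\right) \left(-1252\right) = 1342144$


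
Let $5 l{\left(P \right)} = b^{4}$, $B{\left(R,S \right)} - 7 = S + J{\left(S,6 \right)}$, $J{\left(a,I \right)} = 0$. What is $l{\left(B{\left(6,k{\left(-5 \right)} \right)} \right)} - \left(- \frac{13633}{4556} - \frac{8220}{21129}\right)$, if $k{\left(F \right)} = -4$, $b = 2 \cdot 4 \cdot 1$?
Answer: $\frac{131974574463}{160439540} \approx 822.58$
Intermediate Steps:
$b = 8$ ($b = 8 \cdot 1 = 8$)
$B{\left(R,S \right)} = 7 + S$ ($B{\left(R,S \right)} = 7 + \left(S + 0\right) = 7 + S$)
$l{\left(P \right)} = \frac{4096}{5}$ ($l{\left(P \right)} = \frac{8^{4}}{5} = \frac{1}{5} \cdot 4096 = \frac{4096}{5}$)
$l{\left(B{\left(6,k{\left(-5 \right)} \right)} \right)} - \left(- \frac{13633}{4556} - \frac{8220}{21129}\right) = \frac{4096}{5} - \left(- \frac{13633}{4556} - \frac{8220}{21129}\right) = \frac{4096}{5} - \left(\left(-13633\right) \frac{1}{4556} - \frac{2740}{7043}\right) = \frac{4096}{5} - \left(- \frac{13633}{4556} - \frac{2740}{7043}\right) = \frac{4096}{5} - - \frac{108500659}{32087908} = \frac{4096}{5} + \frac{108500659}{32087908} = \frac{131974574463}{160439540}$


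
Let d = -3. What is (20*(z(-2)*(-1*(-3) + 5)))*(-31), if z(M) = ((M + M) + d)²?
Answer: -243040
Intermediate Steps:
z(M) = (-3 + 2*M)² (z(M) = ((M + M) - 3)² = (2*M - 3)² = (-3 + 2*M)²)
(20*(z(-2)*(-1*(-3) + 5)))*(-31) = (20*((-3 + 2*(-2))²*(-1*(-3) + 5)))*(-31) = (20*((-3 - 4)²*(3 + 5)))*(-31) = (20*((-7)²*8))*(-31) = (20*(49*8))*(-31) = (20*392)*(-31) = 7840*(-31) = -243040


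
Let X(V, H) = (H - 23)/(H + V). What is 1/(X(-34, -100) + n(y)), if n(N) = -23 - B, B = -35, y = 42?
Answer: 134/1731 ≈ 0.077412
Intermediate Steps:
n(N) = 12 (n(N) = -23 - 1*(-35) = -23 + 35 = 12)
X(V, H) = (-23 + H)/(H + V)
1/(X(-34, -100) + n(y)) = 1/((-23 - 100)/(-100 - 34) + 12) = 1/(-123/(-134) + 12) = 1/(-1/134*(-123) + 12) = 1/(123/134 + 12) = 1/(1731/134) = 134/1731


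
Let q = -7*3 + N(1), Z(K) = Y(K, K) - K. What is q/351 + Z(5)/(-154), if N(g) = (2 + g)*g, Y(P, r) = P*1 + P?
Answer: -503/6006 ≈ -0.083750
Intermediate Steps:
Y(P, r) = 2*P (Y(P, r) = P + P = 2*P)
N(g) = g*(2 + g)
Z(K) = K (Z(K) = 2*K - K = K)
q = -18 (q = -7*3 + 1*(2 + 1) = -21 + 1*3 = -21 + 3 = -18)
q/351 + Z(5)/(-154) = -18/351 + 5/(-154) = -18*1/351 + 5*(-1/154) = -2/39 - 5/154 = -503/6006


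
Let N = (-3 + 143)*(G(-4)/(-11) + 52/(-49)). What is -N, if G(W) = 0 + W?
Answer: 7520/77 ≈ 97.662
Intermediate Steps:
G(W) = W
N = -7520/77 (N = (-3 + 143)*(-4/(-11) + 52/(-49)) = 140*(-4*(-1/11) + 52*(-1/49)) = 140*(4/11 - 52/49) = 140*(-376/539) = -7520/77 ≈ -97.662)
-N = -1*(-7520/77) = 7520/77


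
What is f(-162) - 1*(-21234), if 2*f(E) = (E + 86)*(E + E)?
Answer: 33546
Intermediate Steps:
f(E) = E*(86 + E) (f(E) = ((E + 86)*(E + E))/2 = ((86 + E)*(2*E))/2 = (2*E*(86 + E))/2 = E*(86 + E))
f(-162) - 1*(-21234) = -162*(86 - 162) - 1*(-21234) = -162*(-76) + 21234 = 12312 + 21234 = 33546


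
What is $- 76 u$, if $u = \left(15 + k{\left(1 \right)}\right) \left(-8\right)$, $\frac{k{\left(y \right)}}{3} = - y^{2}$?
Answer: $7296$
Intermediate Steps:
$k{\left(y \right)} = - 3 y^{2}$ ($k{\left(y \right)} = 3 \left(- y^{2}\right) = - 3 y^{2}$)
$u = -96$ ($u = \left(15 - 3 \cdot 1^{2}\right) \left(-8\right) = \left(15 - 3\right) \left(-8\right) = 12 \left(-8\right) = -96$)
$- 76 u = \left(-76\right) \left(-96\right) = 7296$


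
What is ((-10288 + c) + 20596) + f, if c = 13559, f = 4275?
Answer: 28142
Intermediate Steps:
((-10288 + c) + 20596) + f = ((-10288 + 13559) + 20596) + 4275 = (3271 + 20596) + 4275 = 23867 + 4275 = 28142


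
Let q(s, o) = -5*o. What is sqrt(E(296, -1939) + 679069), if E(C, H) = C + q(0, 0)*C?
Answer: 3*sqrt(75485) ≈ 824.24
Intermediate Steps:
E(C, H) = C (E(C, H) = C + (-5*0)*C = C + 0*C = C + 0 = C)
sqrt(E(296, -1939) + 679069) = sqrt(296 + 679069) = sqrt(679365) = 3*sqrt(75485)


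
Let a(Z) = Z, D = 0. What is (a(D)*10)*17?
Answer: 0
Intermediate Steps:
(a(D)*10)*17 = (0*10)*17 = 0*17 = 0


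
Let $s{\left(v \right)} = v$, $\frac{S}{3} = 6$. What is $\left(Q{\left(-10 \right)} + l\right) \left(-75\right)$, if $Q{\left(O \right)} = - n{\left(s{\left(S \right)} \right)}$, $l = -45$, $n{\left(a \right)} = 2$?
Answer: $3525$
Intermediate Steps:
$S = 18$ ($S = 3 \cdot 6 = 18$)
$Q{\left(O \right)} = -2$ ($Q{\left(O \right)} = \left(-1\right) 2 = -2$)
$\left(Q{\left(-10 \right)} + l\right) \left(-75\right) = \left(-2 - 45\right) \left(-75\right) = \left(-47\right) \left(-75\right) = 3525$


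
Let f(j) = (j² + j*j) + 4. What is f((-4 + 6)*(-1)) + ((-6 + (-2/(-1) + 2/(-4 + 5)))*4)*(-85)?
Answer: 692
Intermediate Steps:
f(j) = 4 + 2*j² (f(j) = (j² + j²) + 4 = 2*j² + 4 = 4 + 2*j²)
f((-4 + 6)*(-1)) + ((-6 + (-2/(-1) + 2/(-4 + 5)))*4)*(-85) = (4 + 2*((-4 + 6)*(-1))²) + ((-6 + (-2/(-1) + 2/(-4 + 5)))*4)*(-85) = (4 + 2*(2*(-1))²) + ((-6 + (-2*(-1) + 2/1))*4)*(-85) = (4 + 2*(-2)²) + ((-6 + (2 + 2*1))*4)*(-85) = (4 + 2*4) + ((-6 + (2 + 2))*4)*(-85) = (4 + 8) + ((-6 + 4)*4)*(-85) = 12 - 2*4*(-85) = 12 - 8*(-85) = 12 + 680 = 692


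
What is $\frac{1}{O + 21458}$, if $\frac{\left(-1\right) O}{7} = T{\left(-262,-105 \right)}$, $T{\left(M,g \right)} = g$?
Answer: $\frac{1}{22193} \approx 4.5059 \cdot 10^{-5}$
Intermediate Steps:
$O = 735$ ($O = \left(-7\right) \left(-105\right) = 735$)
$\frac{1}{O + 21458} = \frac{1}{735 + 21458} = \frac{1}{22193}$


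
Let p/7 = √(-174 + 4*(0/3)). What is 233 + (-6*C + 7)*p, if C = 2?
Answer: 233 - 35*I*√174 ≈ 233.0 - 461.68*I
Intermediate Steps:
p = 7*I*√174 (p = 7*√(-174 + 4*(0/3)) = 7*√(-174 + 4*(0*(⅓))) = 7*√(-174 + 4*0) = 7*√(-174 + 0) = 7*√(-174) = 7*(I*√174) = 7*I*√174 ≈ 92.336*I)
233 + (-6*C + 7)*p = 233 + (-6*2 + 7)*(7*I*√174) = 233 + (-12 + 7)*(7*I*√174) = 233 - 35*I*√174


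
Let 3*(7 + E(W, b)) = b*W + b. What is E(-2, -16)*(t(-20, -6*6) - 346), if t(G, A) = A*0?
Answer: 1730/3 ≈ 576.67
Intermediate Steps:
t(G, A) = 0
E(W, b) = -7 + b/3 + W*b/3 (E(W, b) = -7 + (b*W + b)/3 = -7 + (W*b + b)/3 = -7 + (b + W*b)/3 = -7 + (b/3 + W*b/3) = -7 + b/3 + W*b/3)
E(-2, -16)*(t(-20, -6*6) - 346) = (-7 + (⅓)*(-16) + (⅓)*(-2)*(-16))*(0 - 346) = (-7 - 16/3 + 32/3)*(-346) = -5/3*(-346) = 1730/3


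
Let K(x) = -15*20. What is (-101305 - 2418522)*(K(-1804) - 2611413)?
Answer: 6581064933651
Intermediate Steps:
K(x) = -300
(-101305 - 2418522)*(K(-1804) - 2611413) = (-101305 - 2418522)*(-300 - 2611413) = -2519827*(-2611713) = 6581064933651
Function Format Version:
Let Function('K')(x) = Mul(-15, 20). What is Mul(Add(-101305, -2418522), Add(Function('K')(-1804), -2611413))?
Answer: 6581064933651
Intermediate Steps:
Function('K')(x) = -300
Mul(Add(-101305, -2418522), Add(Function('K')(-1804), -2611413)) = Mul(Add(-101305, -2418522), Add(-300, -2611413)) = Mul(-2519827, -2611713) = 6581064933651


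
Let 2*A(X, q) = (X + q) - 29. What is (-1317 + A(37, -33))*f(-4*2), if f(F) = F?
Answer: 10636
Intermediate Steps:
A(X, q) = -29/2 + X/2 + q/2 (A(X, q) = ((X + q) - 29)/2 = (-29 + X + q)/2 = -29/2 + X/2 + q/2)
(-1317 + A(37, -33))*f(-4*2) = (-1317 + (-29/2 + (½)*37 + (½)*(-33)))*(-4*2) = (-1317 + (-29/2 + 37/2 - 33/2))*(-8) = (-1317 - 25/2)*(-8) = -2659/2*(-8) = 10636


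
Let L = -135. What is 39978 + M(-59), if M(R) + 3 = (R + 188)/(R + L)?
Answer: 7755021/194 ≈ 39974.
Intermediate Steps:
M(R) = -3 + (188 + R)/(-135 + R) (M(R) = -3 + (R + 188)/(R - 135) = -3 + (188 + R)/(-135 + R))
39978 + M(-59) = 39978 + (593 - 2*(-59))/(-135 - 59) = 39978 + (593 + 118)/(-194) = 39978 - 1/194*711 = 39978 - 711/194 = 7755021/194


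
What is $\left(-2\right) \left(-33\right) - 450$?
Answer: $-384$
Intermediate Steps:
$\left(-2\right) \left(-33\right) - 450 = 66 - 450 = -384$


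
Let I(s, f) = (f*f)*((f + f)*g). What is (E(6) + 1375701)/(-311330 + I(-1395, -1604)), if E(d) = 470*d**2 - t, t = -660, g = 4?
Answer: -464427/11004895414 ≈ -4.2202e-5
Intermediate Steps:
E(d) = 660 + 470*d**2 (E(d) = 470*d**2 - 1*(-660) = 470*d**2 + 660 = 660 + 470*d**2)
I(s, f) = 8*f**3 (I(s, f) = (f*f)*((f + f)*4) = f**2*((2*f)*4) = f**2*(8*f) = 8*f**3)
(E(6) + 1375701)/(-311330 + I(-1395, -1604)) = ((660 + 470*6**2) + 1375701)/(-311330 + 8*(-1604)**3) = ((660 + 470*36) + 1375701)/(-311330 + 8*(-4126796864)) = ((660 + 16920) + 1375701)/(-311330 - 33014374912) = (17580 + 1375701)/(-33014686242) = 1393281*(-1/33014686242) = -464427/11004895414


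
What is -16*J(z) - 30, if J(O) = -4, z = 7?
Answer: 34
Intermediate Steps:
-16*J(z) - 30 = -16*(-4) - 30 = 64 - 30 = 34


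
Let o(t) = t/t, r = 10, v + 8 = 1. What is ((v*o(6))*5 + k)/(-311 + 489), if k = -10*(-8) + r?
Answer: 55/178 ≈ 0.30899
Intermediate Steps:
v = -7 (v = -8 + 1 = -7)
o(t) = 1
k = 90 (k = -10*(-8) + 10 = 80 + 10 = 90)
((v*o(6))*5 + k)/(-311 + 489) = (-7*1*5 + 90)/(-311 + 489) = (-7*5 + 90)/178 = (-35 + 90)*(1/178) = 55*(1/178) = 55/178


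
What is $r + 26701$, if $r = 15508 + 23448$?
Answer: $65657$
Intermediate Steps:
$r = 38956$
$r + 26701 = 38956 + 26701 = 65657$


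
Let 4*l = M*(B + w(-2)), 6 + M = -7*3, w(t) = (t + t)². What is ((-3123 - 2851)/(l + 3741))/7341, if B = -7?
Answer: -23896/108066861 ≈ -0.00022112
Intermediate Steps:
w(t) = 4*t² (w(t) = (2*t)² = 4*t²)
M = -27 (M = -6 - 7*3 = -6 - 21 = -27)
l = -243/4 (l = (-27*(-7 + 4*(-2)²))/4 = (-27*(-7 + 4*4))/4 = (-27*(-7 + 16))/4 = (-27*9)/4 = (¼)*(-243) = -243/4 ≈ -60.750)
((-3123 - 2851)/(l + 3741))/7341 = ((-3123 - 2851)/(-243/4 + 3741))/7341 = -5974/14721/4*(1/7341) = -5974*4/14721*(1/7341) = -23896/14721*1/7341 = -23896/108066861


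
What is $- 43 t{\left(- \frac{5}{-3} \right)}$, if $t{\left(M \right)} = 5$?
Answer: $-215$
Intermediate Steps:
$- 43 t{\left(- \frac{5}{-3} \right)} = \left(-43\right) 5 = -215$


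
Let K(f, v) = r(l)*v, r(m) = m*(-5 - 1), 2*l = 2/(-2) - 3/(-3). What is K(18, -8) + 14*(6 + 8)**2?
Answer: 2744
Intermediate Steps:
l = 0 (l = (2/(-2) - 3/(-3))/2 = (2*(-1/2) - 3*(-1/3))/2 = (-1 + 1)/2 = (1/2)*0 = 0)
r(m) = -6*m (r(m) = m*(-6) = -6*m)
K(f, v) = 0 (K(f, v) = (-6*0)*v = 0*v = 0)
K(18, -8) + 14*(6 + 8)**2 = 0 + 14*(6 + 8)**2 = 0 + 14*14**2 = 0 + 14*196 = 0 + 2744 = 2744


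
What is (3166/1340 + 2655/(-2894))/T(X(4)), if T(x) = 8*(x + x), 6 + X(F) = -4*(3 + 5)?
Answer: -175147/73681240 ≈ -0.0023771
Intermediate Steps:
X(F) = -38 (X(F) = -6 - 4*(3 + 5) = -6 - 4*8 = -6 - 32 = -38)
T(x) = 16*x (T(x) = 8*(2*x) = 16*x)
(3166/1340 + 2655/(-2894))/T(X(4)) = (3166/1340 + 2655/(-2894))/((16*(-38))) = (3166*(1/1340) + 2655*(-1/2894))/(-608) = (1583/670 - 2655/2894)*(-1/608) = (700588/484745)*(-1/608) = -175147/73681240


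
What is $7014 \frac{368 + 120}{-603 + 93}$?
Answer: $- \frac{570472}{85} \approx -6711.4$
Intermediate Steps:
$7014 \frac{368 + 120}{-603 + 93} = 7014 \frac{488}{-510} = 7014 \cdot 488 \left(- \frac{1}{510}\right) = 7014 \left(- \frac{244}{255}\right) = - \frac{570472}{85}$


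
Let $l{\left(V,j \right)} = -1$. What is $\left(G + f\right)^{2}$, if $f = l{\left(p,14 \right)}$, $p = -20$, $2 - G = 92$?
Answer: $8281$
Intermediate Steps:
$G = -90$ ($G = 2 - 92 = -90$)
$f = -1$
$\left(G + f\right)^{2} = \left(-90 - 1\right)^{2} = \left(-91\right)^{2} = 8281$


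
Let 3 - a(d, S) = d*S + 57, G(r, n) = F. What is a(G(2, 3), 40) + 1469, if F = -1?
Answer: 1455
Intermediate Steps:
G(r, n) = -1
a(d, S) = -54 - S*d (a(d, S) = 3 - (d*S + 57) = 3 - (S*d + 57) = 3 - (57 + S*d) = 3 + (-57 - S*d) = -54 - S*d)
a(G(2, 3), 40) + 1469 = (-54 - 1*40*(-1)) + 1469 = (-54 + 40) + 1469 = -14 + 1469 = 1455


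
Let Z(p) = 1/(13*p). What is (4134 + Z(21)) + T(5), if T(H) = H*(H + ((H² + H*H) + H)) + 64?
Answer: 1227955/273 ≈ 4498.0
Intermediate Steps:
T(H) = 64 + H*(2*H + 2*H²) (T(H) = H*(H + ((H² + H²) + H)) + 64 = H*(H + (2*H² + H)) + 64 = H*(H + (H + 2*H²)) + 64 = H*(2*H + 2*H²) + 64 = 64 + H*(2*H + 2*H²))
Z(p) = 1/(13*p)
(4134 + Z(21)) + T(5) = (4134 + (1/13)/21) + (64 + 2*5² + 2*5³) = (4134 + (1/13)*(1/21)) + (64 + 2*25 + 2*125) = (4134 + 1/273) + (64 + 50 + 250) = 1128583/273 + 364 = 1227955/273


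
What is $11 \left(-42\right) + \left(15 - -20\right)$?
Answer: $-427$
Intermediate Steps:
$11 \left(-42\right) + \left(15 - -20\right) = -462 + \left(15 + 20\right) = -462 + 35 = -427$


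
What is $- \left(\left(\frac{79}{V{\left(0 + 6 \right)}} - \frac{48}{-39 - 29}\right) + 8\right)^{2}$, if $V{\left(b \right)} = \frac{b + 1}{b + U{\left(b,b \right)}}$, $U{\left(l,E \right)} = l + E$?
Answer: $- \frac{635544100}{14161} \approx -44880.0$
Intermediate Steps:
$U{\left(l,E \right)} = E + l$
$V{\left(b \right)} = \frac{1 + b}{3 b}$ ($V{\left(b \right)} = \frac{b + 1}{b + \left(b + b\right)} = \frac{1 + b}{b + 2 b} = \frac{1 + b}{3 b}$)
$- \left(\left(\frac{79}{V{\left(0 + 6 \right)}} - \frac{48}{-39 - 29}\right) + 8\right)^{2} = - \left(\left(\frac{79}{\frac{1}{3} \frac{1}{0 + 6} \left(1 + \left(0 + 6\right)\right)} - \frac{48}{-39 - 29}\right) + 8\right)^{2} = - \left(\left(\frac{79}{\frac{1}{3} \cdot \frac{1}{6} \left(1 + 6\right)} - \frac{48}{-39 - 29}\right) + 8\right)^{2} = - \left(\left(\frac{79}{\frac{1}{3} \cdot \frac{1}{6} \cdot 7} - \frac{48}{-68}\right) + 8\right)^{2} = - \left(\left(\frac{79}{\frac{7}{18}} - - \frac{12}{17}\right) + 8\right)^{2} = - \left(\left(79 \cdot \frac{18}{7} + \frac{12}{17}\right) + 8\right)^{2} = - \left(\left(\frac{1422}{7} + \frac{12}{17}\right) + 8\right)^{2} = - \left(\frac{24258}{119} + 8\right)^{2} = - \left(\frac{25210}{119}\right)^{2} = \left(-1\right) \frac{635544100}{14161} = - \frac{635544100}{14161}$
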